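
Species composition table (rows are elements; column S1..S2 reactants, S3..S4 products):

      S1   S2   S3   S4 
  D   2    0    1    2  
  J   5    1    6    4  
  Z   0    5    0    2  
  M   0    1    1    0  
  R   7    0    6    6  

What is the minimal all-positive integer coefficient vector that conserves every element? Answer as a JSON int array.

Coefficients: [6, 2, 2, 5]

D: 6·2+2·0 = 12 | 2·1+5·2 = 12
J: 6·5+2·1 = 32 | 2·6+5·4 = 32
Z: 6·0+2·5 = 10 | 2·0+5·2 = 10
M: 6·0+2·1 = 2 | 2·1+5·0 = 2
R: 6·7+2·0 = 42 | 2·6+5·6 = 42
gcd(6,2,2,5) = 1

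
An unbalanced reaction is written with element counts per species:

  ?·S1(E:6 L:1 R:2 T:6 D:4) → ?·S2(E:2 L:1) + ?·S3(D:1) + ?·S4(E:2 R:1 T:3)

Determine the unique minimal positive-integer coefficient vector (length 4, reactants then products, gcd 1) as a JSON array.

E: 1·6 = 6 | 1·2+4·0+2·2 = 6
L: 1·1 = 1 | 1·1+4·0+2·0 = 1
R: 1·2 = 2 | 1·0+4·0+2·1 = 2
T: 1·6 = 6 | 1·0+4·0+2·3 = 6
D: 1·4 = 4 | 1·0+4·1+2·0 = 4
gcd(1,1,4,2) = 1

Coefficients: [1, 1, 4, 2]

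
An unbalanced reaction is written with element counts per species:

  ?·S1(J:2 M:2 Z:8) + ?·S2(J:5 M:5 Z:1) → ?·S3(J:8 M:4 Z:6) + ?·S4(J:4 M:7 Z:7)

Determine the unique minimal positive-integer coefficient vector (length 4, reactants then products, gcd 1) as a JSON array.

J: 5·2+6·5 = 40 | 3·8+4·4 = 40
M: 5·2+6·5 = 40 | 3·4+4·7 = 40
Z: 5·8+6·1 = 46 | 3·6+4·7 = 46
gcd(5,6,3,4) = 1

Coefficients: [5, 6, 3, 4]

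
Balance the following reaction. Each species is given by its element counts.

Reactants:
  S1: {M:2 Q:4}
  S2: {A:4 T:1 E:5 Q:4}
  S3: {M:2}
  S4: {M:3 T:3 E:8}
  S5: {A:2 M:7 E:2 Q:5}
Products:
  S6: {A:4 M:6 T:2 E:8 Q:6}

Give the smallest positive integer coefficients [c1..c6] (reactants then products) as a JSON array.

A: 1·0+4·4+4·0+2·0+2·2 = 20 | 5·4 = 20
M: 1·2+4·0+4·2+2·3+2·7 = 30 | 5·6 = 30
T: 1·0+4·1+4·0+2·3+2·0 = 10 | 5·2 = 10
E: 1·0+4·5+4·0+2·8+2·2 = 40 | 5·8 = 40
Q: 1·4+4·4+4·0+2·0+2·5 = 30 | 5·6 = 30
gcd(1,4,4,2,2,5) = 1

Coefficients: [1, 4, 4, 2, 2, 5]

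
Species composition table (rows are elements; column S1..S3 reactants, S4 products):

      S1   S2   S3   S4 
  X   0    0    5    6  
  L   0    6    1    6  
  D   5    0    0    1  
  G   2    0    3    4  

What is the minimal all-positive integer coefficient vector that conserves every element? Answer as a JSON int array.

Coefficients: [1, 4, 6, 5]

X: 1·0+4·0+6·5 = 30 | 5·6 = 30
L: 1·0+4·6+6·1 = 30 | 5·6 = 30
D: 1·5+4·0+6·0 = 5 | 5·1 = 5
G: 1·2+4·0+6·3 = 20 | 5·4 = 20
gcd(1,4,6,5) = 1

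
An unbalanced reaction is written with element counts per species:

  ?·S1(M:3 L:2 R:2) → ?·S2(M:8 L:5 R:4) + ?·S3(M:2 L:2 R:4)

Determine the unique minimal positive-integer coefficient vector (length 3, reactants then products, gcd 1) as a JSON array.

Coefficients: [6, 2, 1]

M: 6·3 = 18 | 2·8+1·2 = 18
L: 6·2 = 12 | 2·5+1·2 = 12
R: 6·2 = 12 | 2·4+1·4 = 12
gcd(6,2,1) = 1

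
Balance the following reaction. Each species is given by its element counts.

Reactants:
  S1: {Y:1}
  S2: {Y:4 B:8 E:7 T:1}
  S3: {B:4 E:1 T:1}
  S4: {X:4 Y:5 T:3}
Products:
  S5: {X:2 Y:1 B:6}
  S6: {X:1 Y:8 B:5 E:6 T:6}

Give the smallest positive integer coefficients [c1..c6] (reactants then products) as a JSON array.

Coefficients: [5, 1, 5, 2, 3, 2]

X: 5·0+1·0+5·0+2·4 = 8 | 3·2+2·1 = 8
Y: 5·1+1·4+5·0+2·5 = 19 | 3·1+2·8 = 19
B: 5·0+1·8+5·4+2·0 = 28 | 3·6+2·5 = 28
E: 5·0+1·7+5·1+2·0 = 12 | 3·0+2·6 = 12
T: 5·0+1·1+5·1+2·3 = 12 | 3·0+2·6 = 12
gcd(5,1,5,2,3,2) = 1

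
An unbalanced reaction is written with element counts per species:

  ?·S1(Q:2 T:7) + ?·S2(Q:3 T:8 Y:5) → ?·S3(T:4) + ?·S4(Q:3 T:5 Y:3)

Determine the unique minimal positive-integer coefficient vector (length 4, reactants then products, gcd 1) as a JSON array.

Coefficients: [3, 3, 5, 5]

Q: 3·2+3·3 = 15 | 5·0+5·3 = 15
T: 3·7+3·8 = 45 | 5·4+5·5 = 45
Y: 3·0+3·5 = 15 | 5·0+5·3 = 15
gcd(3,3,5,5) = 1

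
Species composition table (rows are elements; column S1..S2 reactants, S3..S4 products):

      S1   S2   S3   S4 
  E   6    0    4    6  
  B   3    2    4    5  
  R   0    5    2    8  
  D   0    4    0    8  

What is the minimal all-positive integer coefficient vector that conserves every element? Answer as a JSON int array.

E: 5·6+6·0 = 30 | 3·4+3·6 = 30
B: 5·3+6·2 = 27 | 3·4+3·5 = 27
R: 5·0+6·5 = 30 | 3·2+3·8 = 30
D: 5·0+6·4 = 24 | 3·0+3·8 = 24
gcd(5,6,3,3) = 1

Coefficients: [5, 6, 3, 3]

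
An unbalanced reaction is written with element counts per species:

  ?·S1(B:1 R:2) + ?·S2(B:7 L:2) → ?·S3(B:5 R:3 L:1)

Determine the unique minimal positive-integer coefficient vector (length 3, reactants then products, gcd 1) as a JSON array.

Coefficients: [3, 1, 2]

B: 3·1+1·7 = 10 | 2·5 = 10
R: 3·2+1·0 = 6 | 2·3 = 6
L: 3·0+1·2 = 2 | 2·1 = 2
gcd(3,1,2) = 1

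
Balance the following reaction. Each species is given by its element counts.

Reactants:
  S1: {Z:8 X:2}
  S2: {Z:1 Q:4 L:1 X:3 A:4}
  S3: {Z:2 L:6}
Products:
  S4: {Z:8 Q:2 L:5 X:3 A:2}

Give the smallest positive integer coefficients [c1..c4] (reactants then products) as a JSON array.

Coefficients: [3, 2, 3, 4]

Z: 3·8+2·1+3·2 = 32 | 4·8 = 32
Q: 3·0+2·4+3·0 = 8 | 4·2 = 8
L: 3·0+2·1+3·6 = 20 | 4·5 = 20
X: 3·2+2·3+3·0 = 12 | 4·3 = 12
A: 3·0+2·4+3·0 = 8 | 4·2 = 8
gcd(3,2,3,4) = 1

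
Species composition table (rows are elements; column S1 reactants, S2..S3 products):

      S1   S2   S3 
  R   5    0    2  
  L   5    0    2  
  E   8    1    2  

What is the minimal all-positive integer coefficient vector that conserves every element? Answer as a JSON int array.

Coefficients: [2, 6, 5]

R: 2·5 = 10 | 6·0+5·2 = 10
L: 2·5 = 10 | 6·0+5·2 = 10
E: 2·8 = 16 | 6·1+5·2 = 16
gcd(2,6,5) = 1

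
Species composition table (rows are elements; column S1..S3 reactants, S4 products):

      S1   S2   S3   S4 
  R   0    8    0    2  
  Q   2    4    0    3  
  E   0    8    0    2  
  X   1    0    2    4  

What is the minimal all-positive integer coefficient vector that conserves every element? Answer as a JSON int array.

R: 4·0+1·8+6·0 = 8 | 4·2 = 8
Q: 4·2+1·4+6·0 = 12 | 4·3 = 12
E: 4·0+1·8+6·0 = 8 | 4·2 = 8
X: 4·1+1·0+6·2 = 16 | 4·4 = 16
gcd(4,1,6,4) = 1

Coefficients: [4, 1, 6, 4]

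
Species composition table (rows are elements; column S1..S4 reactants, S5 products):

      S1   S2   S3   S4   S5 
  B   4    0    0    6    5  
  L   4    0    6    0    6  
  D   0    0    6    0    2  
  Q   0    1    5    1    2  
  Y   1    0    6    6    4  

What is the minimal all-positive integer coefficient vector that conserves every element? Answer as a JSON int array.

B: 6·4+1·0+2·0+1·6 = 30 | 6·5 = 30
L: 6·4+1·0+2·6+1·0 = 36 | 6·6 = 36
D: 6·0+1·0+2·6+1·0 = 12 | 6·2 = 12
Q: 6·0+1·1+2·5+1·1 = 12 | 6·2 = 12
Y: 6·1+1·0+2·6+1·6 = 24 | 6·4 = 24
gcd(6,1,2,1,6) = 1

Coefficients: [6, 1, 2, 1, 6]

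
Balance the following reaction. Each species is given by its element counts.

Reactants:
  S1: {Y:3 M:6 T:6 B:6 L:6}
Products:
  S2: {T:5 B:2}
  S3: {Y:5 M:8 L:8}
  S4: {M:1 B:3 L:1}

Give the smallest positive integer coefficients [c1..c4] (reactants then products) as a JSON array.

Coefficients: [5, 6, 3, 6]

Y: 5·3 = 15 | 6·0+3·5+6·0 = 15
M: 5·6 = 30 | 6·0+3·8+6·1 = 30
T: 5·6 = 30 | 6·5+3·0+6·0 = 30
B: 5·6 = 30 | 6·2+3·0+6·3 = 30
L: 5·6 = 30 | 6·0+3·8+6·1 = 30
gcd(5,6,3,6) = 1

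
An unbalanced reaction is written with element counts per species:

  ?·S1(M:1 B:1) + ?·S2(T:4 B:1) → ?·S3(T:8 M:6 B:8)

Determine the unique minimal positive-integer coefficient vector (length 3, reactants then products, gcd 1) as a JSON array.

T: 6·0+2·4 = 8 | 1·8 = 8
M: 6·1+2·0 = 6 | 1·6 = 6
B: 6·1+2·1 = 8 | 1·8 = 8
gcd(6,2,1) = 1

Coefficients: [6, 2, 1]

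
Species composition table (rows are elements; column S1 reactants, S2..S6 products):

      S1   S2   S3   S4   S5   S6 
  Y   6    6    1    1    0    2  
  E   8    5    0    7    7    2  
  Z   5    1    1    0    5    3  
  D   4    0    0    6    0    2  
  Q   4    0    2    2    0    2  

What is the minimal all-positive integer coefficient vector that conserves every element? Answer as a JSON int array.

Y: 6·6 = 36 | 3·6+4·1+2·1+1·0+6·2 = 36
E: 6·8 = 48 | 3·5+4·0+2·7+1·7+6·2 = 48
Z: 6·5 = 30 | 3·1+4·1+2·0+1·5+6·3 = 30
D: 6·4 = 24 | 3·0+4·0+2·6+1·0+6·2 = 24
Q: 6·4 = 24 | 3·0+4·2+2·2+1·0+6·2 = 24
gcd(6,3,4,2,1,6) = 1

Coefficients: [6, 3, 4, 2, 1, 6]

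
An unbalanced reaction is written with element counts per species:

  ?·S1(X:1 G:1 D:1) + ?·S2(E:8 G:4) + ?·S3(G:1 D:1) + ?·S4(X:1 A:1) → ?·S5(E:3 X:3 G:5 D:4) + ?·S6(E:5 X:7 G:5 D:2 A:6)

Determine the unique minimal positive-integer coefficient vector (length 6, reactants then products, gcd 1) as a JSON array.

Coefficients: [4, 1, 2, 6, 1, 1]

E: 4·0+1·8+2·0+6·0 = 8 | 1·3+1·5 = 8
X: 4·1+1·0+2·0+6·1 = 10 | 1·3+1·7 = 10
G: 4·1+1·4+2·1+6·0 = 10 | 1·5+1·5 = 10
D: 4·1+1·0+2·1+6·0 = 6 | 1·4+1·2 = 6
A: 4·0+1·0+2·0+6·1 = 6 | 1·0+1·6 = 6
gcd(4,1,2,6,1,1) = 1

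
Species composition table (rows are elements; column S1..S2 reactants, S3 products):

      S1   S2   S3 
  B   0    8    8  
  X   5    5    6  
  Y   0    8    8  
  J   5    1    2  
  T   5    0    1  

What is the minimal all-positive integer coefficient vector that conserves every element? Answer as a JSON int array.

B: 1·0+5·8 = 40 | 5·8 = 40
X: 1·5+5·5 = 30 | 5·6 = 30
Y: 1·0+5·8 = 40 | 5·8 = 40
J: 1·5+5·1 = 10 | 5·2 = 10
T: 1·5+5·0 = 5 | 5·1 = 5
gcd(1,5,5) = 1

Coefficients: [1, 5, 5]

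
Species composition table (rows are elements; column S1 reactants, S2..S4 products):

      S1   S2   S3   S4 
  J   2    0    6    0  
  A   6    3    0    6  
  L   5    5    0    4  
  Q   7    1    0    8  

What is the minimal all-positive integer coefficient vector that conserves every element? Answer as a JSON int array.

J: 6·2 = 12 | 2·0+2·6+5·0 = 12
A: 6·6 = 36 | 2·3+2·0+5·6 = 36
L: 6·5 = 30 | 2·5+2·0+5·4 = 30
Q: 6·7 = 42 | 2·1+2·0+5·8 = 42
gcd(6,2,2,5) = 1

Coefficients: [6, 2, 2, 5]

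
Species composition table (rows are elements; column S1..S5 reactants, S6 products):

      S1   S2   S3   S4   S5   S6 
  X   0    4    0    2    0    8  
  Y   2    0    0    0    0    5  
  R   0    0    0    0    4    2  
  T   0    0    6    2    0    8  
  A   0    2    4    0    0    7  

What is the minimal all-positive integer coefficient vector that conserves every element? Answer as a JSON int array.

X: 5·0+3·4+2·0+2·2+1·0 = 16 | 2·8 = 16
Y: 5·2+3·0+2·0+2·0+1·0 = 10 | 2·5 = 10
R: 5·0+3·0+2·0+2·0+1·4 = 4 | 2·2 = 4
T: 5·0+3·0+2·6+2·2+1·0 = 16 | 2·8 = 16
A: 5·0+3·2+2·4+2·0+1·0 = 14 | 2·7 = 14
gcd(5,3,2,2,1,2) = 1

Coefficients: [5, 3, 2, 2, 1, 2]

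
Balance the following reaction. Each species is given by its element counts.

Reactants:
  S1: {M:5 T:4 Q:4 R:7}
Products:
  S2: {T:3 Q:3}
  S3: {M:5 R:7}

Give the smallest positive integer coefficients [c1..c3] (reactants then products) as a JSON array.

Coefficients: [3, 4, 3]

M: 3·5 = 15 | 4·0+3·5 = 15
T: 3·4 = 12 | 4·3+3·0 = 12
Q: 3·4 = 12 | 4·3+3·0 = 12
R: 3·7 = 21 | 4·0+3·7 = 21
gcd(3,4,3) = 1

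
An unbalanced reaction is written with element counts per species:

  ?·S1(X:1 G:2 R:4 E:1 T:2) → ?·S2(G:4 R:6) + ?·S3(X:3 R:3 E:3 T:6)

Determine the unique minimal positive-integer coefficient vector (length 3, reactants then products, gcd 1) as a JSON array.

Coefficients: [6, 3, 2]

X: 6·1 = 6 | 3·0+2·3 = 6
G: 6·2 = 12 | 3·4+2·0 = 12
R: 6·4 = 24 | 3·6+2·3 = 24
E: 6·1 = 6 | 3·0+2·3 = 6
T: 6·2 = 12 | 3·0+2·6 = 12
gcd(6,3,2) = 1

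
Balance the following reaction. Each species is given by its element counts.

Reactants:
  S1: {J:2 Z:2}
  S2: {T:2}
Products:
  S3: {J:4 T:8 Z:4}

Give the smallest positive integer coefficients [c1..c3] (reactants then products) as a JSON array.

Coefficients: [2, 4, 1]

J: 2·2+4·0 = 4 | 1·4 = 4
T: 2·0+4·2 = 8 | 1·8 = 8
Z: 2·2+4·0 = 4 | 1·4 = 4
gcd(2,4,1) = 1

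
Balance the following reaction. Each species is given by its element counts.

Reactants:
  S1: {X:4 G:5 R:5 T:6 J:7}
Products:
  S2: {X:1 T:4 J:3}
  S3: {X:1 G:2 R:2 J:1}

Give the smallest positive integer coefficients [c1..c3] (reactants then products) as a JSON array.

X: 2·4 = 8 | 3·1+5·1 = 8
G: 2·5 = 10 | 3·0+5·2 = 10
R: 2·5 = 10 | 3·0+5·2 = 10
T: 2·6 = 12 | 3·4+5·0 = 12
J: 2·7 = 14 | 3·3+5·1 = 14
gcd(2,3,5) = 1

Coefficients: [2, 3, 5]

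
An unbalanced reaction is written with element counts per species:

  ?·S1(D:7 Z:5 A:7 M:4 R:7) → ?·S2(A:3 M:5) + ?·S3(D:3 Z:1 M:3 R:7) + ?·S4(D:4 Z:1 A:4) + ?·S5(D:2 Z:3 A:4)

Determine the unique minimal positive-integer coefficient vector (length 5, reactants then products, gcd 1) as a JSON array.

D: 5·7 = 35 | 1·0+5·3+2·4+6·2 = 35
Z: 5·5 = 25 | 1·0+5·1+2·1+6·3 = 25
A: 5·7 = 35 | 1·3+5·0+2·4+6·4 = 35
M: 5·4 = 20 | 1·5+5·3+2·0+6·0 = 20
R: 5·7 = 35 | 1·0+5·7+2·0+6·0 = 35
gcd(5,1,5,2,6) = 1

Coefficients: [5, 1, 5, 2, 6]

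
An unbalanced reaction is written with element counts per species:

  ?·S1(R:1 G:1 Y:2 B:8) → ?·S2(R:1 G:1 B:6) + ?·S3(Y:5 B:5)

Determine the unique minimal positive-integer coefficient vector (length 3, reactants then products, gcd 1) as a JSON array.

R: 5·1 = 5 | 5·1+2·0 = 5
G: 5·1 = 5 | 5·1+2·0 = 5
Y: 5·2 = 10 | 5·0+2·5 = 10
B: 5·8 = 40 | 5·6+2·5 = 40
gcd(5,5,2) = 1

Coefficients: [5, 5, 2]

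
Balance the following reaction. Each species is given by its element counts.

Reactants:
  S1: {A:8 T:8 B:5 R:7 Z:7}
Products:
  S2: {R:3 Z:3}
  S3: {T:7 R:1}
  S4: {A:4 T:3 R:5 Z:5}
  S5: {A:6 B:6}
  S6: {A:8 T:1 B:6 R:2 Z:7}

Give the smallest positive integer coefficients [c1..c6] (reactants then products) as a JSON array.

A: 6·8 = 48 | 5·0+5·0+4·4+4·6+1·8 = 48
T: 6·8 = 48 | 5·0+5·7+4·3+4·0+1·1 = 48
B: 6·5 = 30 | 5·0+5·0+4·0+4·6+1·6 = 30
R: 6·7 = 42 | 5·3+5·1+4·5+4·0+1·2 = 42
Z: 6·7 = 42 | 5·3+5·0+4·5+4·0+1·7 = 42
gcd(6,5,5,4,4,1) = 1

Coefficients: [6, 5, 5, 4, 4, 1]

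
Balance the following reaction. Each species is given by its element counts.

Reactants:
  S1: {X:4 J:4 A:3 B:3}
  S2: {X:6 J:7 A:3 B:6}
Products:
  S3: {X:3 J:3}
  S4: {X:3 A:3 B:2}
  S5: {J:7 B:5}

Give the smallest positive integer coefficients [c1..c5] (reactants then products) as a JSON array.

X: 3·4+3·6 = 30 | 4·3+6·3+3·0 = 30
J: 3·4+3·7 = 33 | 4·3+6·0+3·7 = 33
A: 3·3+3·3 = 18 | 4·0+6·3+3·0 = 18
B: 3·3+3·6 = 27 | 4·0+6·2+3·5 = 27
gcd(3,3,4,6,3) = 1

Coefficients: [3, 3, 4, 6, 3]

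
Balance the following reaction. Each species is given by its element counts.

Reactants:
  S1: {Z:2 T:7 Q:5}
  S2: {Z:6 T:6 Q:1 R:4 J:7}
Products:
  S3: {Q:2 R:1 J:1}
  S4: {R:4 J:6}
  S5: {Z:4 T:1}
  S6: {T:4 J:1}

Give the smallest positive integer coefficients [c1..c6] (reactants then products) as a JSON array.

Z: 1·2+3·6 = 20 | 4·0+2·0+5·4+5·0 = 20
T: 1·7+3·6 = 25 | 4·0+2·0+5·1+5·4 = 25
Q: 1·5+3·1 = 8 | 4·2+2·0+5·0+5·0 = 8
R: 1·0+3·4 = 12 | 4·1+2·4+5·0+5·0 = 12
J: 1·0+3·7 = 21 | 4·1+2·6+5·0+5·1 = 21
gcd(1,3,4,2,5,5) = 1

Coefficients: [1, 3, 4, 2, 5, 5]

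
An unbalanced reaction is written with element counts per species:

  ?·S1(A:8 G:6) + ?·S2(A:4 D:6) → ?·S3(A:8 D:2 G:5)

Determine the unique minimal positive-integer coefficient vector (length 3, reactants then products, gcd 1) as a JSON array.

A: 5·8+2·4 = 48 | 6·8 = 48
D: 5·0+2·6 = 12 | 6·2 = 12
G: 5·6+2·0 = 30 | 6·5 = 30
gcd(5,2,6) = 1

Coefficients: [5, 2, 6]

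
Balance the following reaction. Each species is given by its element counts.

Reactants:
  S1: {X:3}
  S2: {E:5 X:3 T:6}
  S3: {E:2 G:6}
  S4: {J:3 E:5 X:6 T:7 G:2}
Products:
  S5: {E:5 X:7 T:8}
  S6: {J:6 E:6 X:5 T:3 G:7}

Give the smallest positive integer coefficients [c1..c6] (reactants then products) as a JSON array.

J: 4·0+3·0+1·0+4·3 = 12 | 5·0+2·6 = 12
E: 4·0+3·5+1·2+4·5 = 37 | 5·5+2·6 = 37
X: 4·3+3·3+1·0+4·6 = 45 | 5·7+2·5 = 45
T: 4·0+3·6+1·0+4·7 = 46 | 5·8+2·3 = 46
G: 4·0+3·0+1·6+4·2 = 14 | 5·0+2·7 = 14
gcd(4,3,1,4,5,2) = 1

Coefficients: [4, 3, 1, 4, 5, 2]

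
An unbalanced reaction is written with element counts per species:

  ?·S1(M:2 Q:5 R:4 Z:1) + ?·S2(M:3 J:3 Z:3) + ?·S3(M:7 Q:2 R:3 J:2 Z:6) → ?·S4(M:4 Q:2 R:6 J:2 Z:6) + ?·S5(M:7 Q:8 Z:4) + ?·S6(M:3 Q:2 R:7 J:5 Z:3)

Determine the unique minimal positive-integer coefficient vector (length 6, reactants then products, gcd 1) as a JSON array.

Coefficients: [6, 5, 1, 1, 3, 3]

M: 6·2+5·3+1·7 = 34 | 1·4+3·7+3·3 = 34
Q: 6·5+5·0+1·2 = 32 | 1·2+3·8+3·2 = 32
R: 6·4+5·0+1·3 = 27 | 1·6+3·0+3·7 = 27
J: 6·0+5·3+1·2 = 17 | 1·2+3·0+3·5 = 17
Z: 6·1+5·3+1·6 = 27 | 1·6+3·4+3·3 = 27
gcd(6,5,1,1,3,3) = 1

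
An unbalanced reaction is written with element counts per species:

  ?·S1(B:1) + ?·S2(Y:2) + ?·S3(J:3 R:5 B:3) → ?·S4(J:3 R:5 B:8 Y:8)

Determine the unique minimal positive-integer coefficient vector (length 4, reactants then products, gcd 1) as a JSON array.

Coefficients: [5, 4, 1, 1]

J: 5·0+4·0+1·3 = 3 | 1·3 = 3
R: 5·0+4·0+1·5 = 5 | 1·5 = 5
B: 5·1+4·0+1·3 = 8 | 1·8 = 8
Y: 5·0+4·2+1·0 = 8 | 1·8 = 8
gcd(5,4,1,1) = 1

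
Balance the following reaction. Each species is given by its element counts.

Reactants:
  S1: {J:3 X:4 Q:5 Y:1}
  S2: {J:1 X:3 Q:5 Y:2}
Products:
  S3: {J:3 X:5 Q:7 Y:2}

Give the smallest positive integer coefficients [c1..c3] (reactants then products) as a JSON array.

Coefficients: [4, 3, 5]

J: 4·3+3·1 = 15 | 5·3 = 15
X: 4·4+3·3 = 25 | 5·5 = 25
Q: 4·5+3·5 = 35 | 5·7 = 35
Y: 4·1+3·2 = 10 | 5·2 = 10
gcd(4,3,5) = 1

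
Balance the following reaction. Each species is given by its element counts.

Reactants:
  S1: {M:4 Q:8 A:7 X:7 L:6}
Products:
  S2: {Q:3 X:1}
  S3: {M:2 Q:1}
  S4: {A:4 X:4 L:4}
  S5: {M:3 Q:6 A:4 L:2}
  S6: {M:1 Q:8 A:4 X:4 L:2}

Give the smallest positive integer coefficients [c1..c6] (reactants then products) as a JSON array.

M: 4·4 = 16 | 4·0+6·2+5·0+1·3+1·1 = 16
Q: 4·8 = 32 | 4·3+6·1+5·0+1·6+1·8 = 32
A: 4·7 = 28 | 4·0+6·0+5·4+1·4+1·4 = 28
X: 4·7 = 28 | 4·1+6·0+5·4+1·0+1·4 = 28
L: 4·6 = 24 | 4·0+6·0+5·4+1·2+1·2 = 24
gcd(4,4,6,5,1,1) = 1

Coefficients: [4, 4, 6, 5, 1, 1]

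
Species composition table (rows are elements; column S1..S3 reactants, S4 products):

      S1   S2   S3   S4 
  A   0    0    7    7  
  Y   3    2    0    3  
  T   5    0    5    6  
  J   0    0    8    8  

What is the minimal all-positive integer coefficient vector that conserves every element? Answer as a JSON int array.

A: 1·0+6·0+5·7 = 35 | 5·7 = 35
Y: 1·3+6·2+5·0 = 15 | 5·3 = 15
T: 1·5+6·0+5·5 = 30 | 5·6 = 30
J: 1·0+6·0+5·8 = 40 | 5·8 = 40
gcd(1,6,5,5) = 1

Coefficients: [1, 6, 5, 5]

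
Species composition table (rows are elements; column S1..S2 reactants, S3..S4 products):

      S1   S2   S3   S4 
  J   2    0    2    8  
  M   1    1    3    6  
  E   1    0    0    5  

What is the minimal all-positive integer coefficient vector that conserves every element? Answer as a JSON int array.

J: 5·2+4·0 = 10 | 1·2+1·8 = 10
M: 5·1+4·1 = 9 | 1·3+1·6 = 9
E: 5·1+4·0 = 5 | 1·0+1·5 = 5
gcd(5,4,1,1) = 1

Coefficients: [5, 4, 1, 1]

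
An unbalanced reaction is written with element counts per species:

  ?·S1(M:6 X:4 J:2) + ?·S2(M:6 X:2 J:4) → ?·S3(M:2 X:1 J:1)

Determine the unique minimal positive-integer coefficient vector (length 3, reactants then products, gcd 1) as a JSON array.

Coefficients: [1, 1, 6]

M: 1·6+1·6 = 12 | 6·2 = 12
X: 1·4+1·2 = 6 | 6·1 = 6
J: 1·2+1·4 = 6 | 6·1 = 6
gcd(1,1,6) = 1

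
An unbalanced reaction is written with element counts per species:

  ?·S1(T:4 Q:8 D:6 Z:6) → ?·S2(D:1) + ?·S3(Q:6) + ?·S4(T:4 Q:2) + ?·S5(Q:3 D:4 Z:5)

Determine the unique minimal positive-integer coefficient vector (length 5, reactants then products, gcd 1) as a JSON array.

Coefficients: [5, 6, 2, 5, 6]

T: 5·4 = 20 | 6·0+2·0+5·4+6·0 = 20
Q: 5·8 = 40 | 6·0+2·6+5·2+6·3 = 40
D: 5·6 = 30 | 6·1+2·0+5·0+6·4 = 30
Z: 5·6 = 30 | 6·0+2·0+5·0+6·5 = 30
gcd(5,6,2,5,6) = 1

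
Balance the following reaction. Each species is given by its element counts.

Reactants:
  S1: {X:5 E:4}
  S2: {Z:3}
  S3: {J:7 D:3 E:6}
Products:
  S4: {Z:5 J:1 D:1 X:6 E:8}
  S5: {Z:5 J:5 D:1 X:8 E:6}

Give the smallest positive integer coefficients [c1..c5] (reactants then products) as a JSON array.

Z: 4·0+5·3+1·0 = 15 | 2·5+1·5 = 15
J: 4·0+5·0+1·7 = 7 | 2·1+1·5 = 7
D: 4·0+5·0+1·3 = 3 | 2·1+1·1 = 3
X: 4·5+5·0+1·0 = 20 | 2·6+1·8 = 20
E: 4·4+5·0+1·6 = 22 | 2·8+1·6 = 22
gcd(4,5,1,2,1) = 1

Coefficients: [4, 5, 1, 2, 1]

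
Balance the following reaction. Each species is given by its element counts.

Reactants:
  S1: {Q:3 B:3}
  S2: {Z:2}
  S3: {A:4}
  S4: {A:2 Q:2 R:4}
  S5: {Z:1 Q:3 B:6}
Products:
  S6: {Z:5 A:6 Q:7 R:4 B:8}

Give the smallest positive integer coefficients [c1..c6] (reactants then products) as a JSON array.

Coefficients: [2, 6, 3, 3, 3, 3]

Z: 2·0+6·2+3·0+3·0+3·1 = 15 | 3·5 = 15
A: 2·0+6·0+3·4+3·2+3·0 = 18 | 3·6 = 18
Q: 2·3+6·0+3·0+3·2+3·3 = 21 | 3·7 = 21
R: 2·0+6·0+3·0+3·4+3·0 = 12 | 3·4 = 12
B: 2·3+6·0+3·0+3·0+3·6 = 24 | 3·8 = 24
gcd(2,6,3,3,3,3) = 1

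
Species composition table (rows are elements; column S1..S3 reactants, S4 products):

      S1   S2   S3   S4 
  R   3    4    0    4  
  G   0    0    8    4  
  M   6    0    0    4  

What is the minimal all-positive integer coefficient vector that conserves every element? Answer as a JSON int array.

R: 4·3+3·4+3·0 = 24 | 6·4 = 24
G: 4·0+3·0+3·8 = 24 | 6·4 = 24
M: 4·6+3·0+3·0 = 24 | 6·4 = 24
gcd(4,3,3,6) = 1

Coefficients: [4, 3, 3, 6]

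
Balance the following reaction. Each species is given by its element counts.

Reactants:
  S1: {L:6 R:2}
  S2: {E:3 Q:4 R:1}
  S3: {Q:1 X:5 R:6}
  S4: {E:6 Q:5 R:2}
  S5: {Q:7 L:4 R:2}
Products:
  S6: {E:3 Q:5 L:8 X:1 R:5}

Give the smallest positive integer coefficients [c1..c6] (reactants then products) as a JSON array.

E: 6·0+3·3+1·0+1·6+1·0 = 15 | 5·3 = 15
Q: 6·0+3·4+1·1+1·5+1·7 = 25 | 5·5 = 25
L: 6·6+3·0+1·0+1·0+1·4 = 40 | 5·8 = 40
X: 6·0+3·0+1·5+1·0+1·0 = 5 | 5·1 = 5
R: 6·2+3·1+1·6+1·2+1·2 = 25 | 5·5 = 25
gcd(6,3,1,1,1,5) = 1

Coefficients: [6, 3, 1, 1, 1, 5]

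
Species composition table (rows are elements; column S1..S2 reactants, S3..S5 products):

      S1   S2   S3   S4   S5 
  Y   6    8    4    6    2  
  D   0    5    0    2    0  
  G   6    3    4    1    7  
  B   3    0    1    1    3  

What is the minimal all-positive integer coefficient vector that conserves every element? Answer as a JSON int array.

Coefficients: [6, 2, 4, 5, 3]

Y: 6·6+2·8 = 52 | 4·4+5·6+3·2 = 52
D: 6·0+2·5 = 10 | 4·0+5·2+3·0 = 10
G: 6·6+2·3 = 42 | 4·4+5·1+3·7 = 42
B: 6·3+2·0 = 18 | 4·1+5·1+3·3 = 18
gcd(6,2,4,5,3) = 1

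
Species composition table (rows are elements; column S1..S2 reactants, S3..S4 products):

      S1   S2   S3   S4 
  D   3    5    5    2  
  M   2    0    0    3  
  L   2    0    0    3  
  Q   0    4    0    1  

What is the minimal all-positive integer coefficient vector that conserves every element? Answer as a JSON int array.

D: 6·3+1·5 = 23 | 3·5+4·2 = 23
M: 6·2+1·0 = 12 | 3·0+4·3 = 12
L: 6·2+1·0 = 12 | 3·0+4·3 = 12
Q: 6·0+1·4 = 4 | 3·0+4·1 = 4
gcd(6,1,3,4) = 1

Coefficients: [6, 1, 3, 4]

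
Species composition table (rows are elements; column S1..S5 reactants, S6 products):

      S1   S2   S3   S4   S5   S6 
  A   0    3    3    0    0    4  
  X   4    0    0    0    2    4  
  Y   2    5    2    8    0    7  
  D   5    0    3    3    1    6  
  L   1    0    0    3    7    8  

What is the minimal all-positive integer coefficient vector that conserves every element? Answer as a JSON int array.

Coefficients: [3, 4, 4, 1, 6, 6]

A: 3·0+4·3+4·3+1·0+6·0 = 24 | 6·4 = 24
X: 3·4+4·0+4·0+1·0+6·2 = 24 | 6·4 = 24
Y: 3·2+4·5+4·2+1·8+6·0 = 42 | 6·7 = 42
D: 3·5+4·0+4·3+1·3+6·1 = 36 | 6·6 = 36
L: 3·1+4·0+4·0+1·3+6·7 = 48 | 6·8 = 48
gcd(3,4,4,1,6,6) = 1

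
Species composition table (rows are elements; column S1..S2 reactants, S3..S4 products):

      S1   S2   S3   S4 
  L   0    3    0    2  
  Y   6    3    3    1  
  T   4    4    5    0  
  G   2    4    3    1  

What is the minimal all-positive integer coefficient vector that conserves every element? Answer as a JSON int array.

Coefficients: [1, 4, 4, 6]

L: 1·0+4·3 = 12 | 4·0+6·2 = 12
Y: 1·6+4·3 = 18 | 4·3+6·1 = 18
T: 1·4+4·4 = 20 | 4·5+6·0 = 20
G: 1·2+4·4 = 18 | 4·3+6·1 = 18
gcd(1,4,4,6) = 1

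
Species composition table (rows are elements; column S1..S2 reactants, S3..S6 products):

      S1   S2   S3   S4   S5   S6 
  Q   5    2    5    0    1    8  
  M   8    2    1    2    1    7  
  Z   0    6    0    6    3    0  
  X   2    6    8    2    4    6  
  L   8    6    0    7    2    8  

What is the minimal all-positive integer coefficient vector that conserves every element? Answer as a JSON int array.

Q: 1·5+6·2 = 17 | 1·5+4·0+4·1+1·8 = 17
M: 1·8+6·2 = 20 | 1·1+4·2+4·1+1·7 = 20
Z: 1·0+6·6 = 36 | 1·0+4·6+4·3+1·0 = 36
X: 1·2+6·6 = 38 | 1·8+4·2+4·4+1·6 = 38
L: 1·8+6·6 = 44 | 1·0+4·7+4·2+1·8 = 44
gcd(1,6,1,4,4,1) = 1

Coefficients: [1, 6, 1, 4, 4, 1]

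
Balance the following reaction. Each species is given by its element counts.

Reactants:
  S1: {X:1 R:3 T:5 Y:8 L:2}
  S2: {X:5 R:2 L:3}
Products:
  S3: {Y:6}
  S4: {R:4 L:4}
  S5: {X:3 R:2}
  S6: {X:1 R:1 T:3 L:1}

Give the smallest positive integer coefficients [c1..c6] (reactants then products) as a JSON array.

X: 3·1+1·5 = 8 | 4·0+1·0+1·3+5·1 = 8
R: 3·3+1·2 = 11 | 4·0+1·4+1·2+5·1 = 11
T: 3·5+1·0 = 15 | 4·0+1·0+1·0+5·3 = 15
Y: 3·8+1·0 = 24 | 4·6+1·0+1·0+5·0 = 24
L: 3·2+1·3 = 9 | 4·0+1·4+1·0+5·1 = 9
gcd(3,1,4,1,1,5) = 1

Coefficients: [3, 1, 4, 1, 1, 5]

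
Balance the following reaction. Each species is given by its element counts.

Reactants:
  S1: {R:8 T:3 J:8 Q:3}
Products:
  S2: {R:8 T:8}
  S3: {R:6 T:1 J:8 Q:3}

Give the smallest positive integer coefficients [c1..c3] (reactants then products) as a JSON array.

Coefficients: [4, 1, 4]

R: 4·8 = 32 | 1·8+4·6 = 32
T: 4·3 = 12 | 1·8+4·1 = 12
J: 4·8 = 32 | 1·0+4·8 = 32
Q: 4·3 = 12 | 1·0+4·3 = 12
gcd(4,1,4) = 1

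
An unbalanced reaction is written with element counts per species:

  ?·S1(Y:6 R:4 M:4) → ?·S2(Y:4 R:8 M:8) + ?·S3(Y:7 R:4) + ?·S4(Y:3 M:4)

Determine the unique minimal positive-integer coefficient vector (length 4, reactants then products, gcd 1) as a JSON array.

Coefficients: [4, 1, 2, 2]

Y: 4·6 = 24 | 1·4+2·7+2·3 = 24
R: 4·4 = 16 | 1·8+2·4+2·0 = 16
M: 4·4 = 16 | 1·8+2·0+2·4 = 16
gcd(4,1,2,2) = 1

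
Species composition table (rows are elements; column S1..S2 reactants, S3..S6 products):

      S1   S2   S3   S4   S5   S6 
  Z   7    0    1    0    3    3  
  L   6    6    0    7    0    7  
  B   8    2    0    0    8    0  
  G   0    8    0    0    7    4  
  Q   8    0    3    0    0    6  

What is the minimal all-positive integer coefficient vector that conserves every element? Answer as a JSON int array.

Z: 3·7+4·0 = 21 | 6·1+5·0+4·3+1·3 = 21
L: 3·6+4·6 = 42 | 6·0+5·7+4·0+1·7 = 42
B: 3·8+4·2 = 32 | 6·0+5·0+4·8+1·0 = 32
G: 3·0+4·8 = 32 | 6·0+5·0+4·7+1·4 = 32
Q: 3·8+4·0 = 24 | 6·3+5·0+4·0+1·6 = 24
gcd(3,4,6,5,4,1) = 1

Coefficients: [3, 4, 6, 5, 4, 1]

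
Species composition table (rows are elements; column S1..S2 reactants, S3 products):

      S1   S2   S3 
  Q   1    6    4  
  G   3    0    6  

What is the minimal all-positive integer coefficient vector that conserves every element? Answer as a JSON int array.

Coefficients: [6, 1, 3]

Q: 6·1+1·6 = 12 | 3·4 = 12
G: 6·3+1·0 = 18 | 3·6 = 18
gcd(6,1,3) = 1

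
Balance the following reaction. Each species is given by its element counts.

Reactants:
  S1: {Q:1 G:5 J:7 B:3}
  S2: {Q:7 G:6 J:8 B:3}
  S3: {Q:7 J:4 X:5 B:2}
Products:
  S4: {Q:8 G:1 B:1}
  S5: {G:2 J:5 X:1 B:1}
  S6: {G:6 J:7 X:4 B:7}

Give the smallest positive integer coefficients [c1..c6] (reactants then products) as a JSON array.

Q: 3·1+1·7+2·7 = 24 | 3·8+6·0+1·0 = 24
G: 3·5+1·6+2·0 = 21 | 3·1+6·2+1·6 = 21
J: 3·7+1·8+2·4 = 37 | 3·0+6·5+1·7 = 37
X: 3·0+1·0+2·5 = 10 | 3·0+6·1+1·4 = 10
B: 3·3+1·3+2·2 = 16 | 3·1+6·1+1·7 = 16
gcd(3,1,2,3,6,1) = 1

Coefficients: [3, 1, 2, 3, 6, 1]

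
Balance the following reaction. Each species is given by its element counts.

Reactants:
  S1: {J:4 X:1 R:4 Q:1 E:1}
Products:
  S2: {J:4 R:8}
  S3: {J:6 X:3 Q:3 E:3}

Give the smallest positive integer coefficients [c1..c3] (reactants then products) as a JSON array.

Coefficients: [6, 3, 2]

J: 6·4 = 24 | 3·4+2·6 = 24
X: 6·1 = 6 | 3·0+2·3 = 6
R: 6·4 = 24 | 3·8+2·0 = 24
Q: 6·1 = 6 | 3·0+2·3 = 6
E: 6·1 = 6 | 3·0+2·3 = 6
gcd(6,3,2) = 1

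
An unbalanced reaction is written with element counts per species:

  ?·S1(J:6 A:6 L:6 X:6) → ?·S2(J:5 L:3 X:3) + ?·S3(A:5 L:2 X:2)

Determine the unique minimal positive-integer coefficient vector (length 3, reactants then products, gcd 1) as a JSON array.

J: 5·6 = 30 | 6·5+6·0 = 30
A: 5·6 = 30 | 6·0+6·5 = 30
L: 5·6 = 30 | 6·3+6·2 = 30
X: 5·6 = 30 | 6·3+6·2 = 30
gcd(5,6,6) = 1

Coefficients: [5, 6, 6]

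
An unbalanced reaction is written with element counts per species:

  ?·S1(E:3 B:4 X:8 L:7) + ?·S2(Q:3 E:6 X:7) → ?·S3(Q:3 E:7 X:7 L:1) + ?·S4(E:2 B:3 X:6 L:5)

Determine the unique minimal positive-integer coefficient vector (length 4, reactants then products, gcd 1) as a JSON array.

Coefficients: [3, 1, 1, 4]

Q: 3·0+1·3 = 3 | 1·3+4·0 = 3
E: 3·3+1·6 = 15 | 1·7+4·2 = 15
B: 3·4+1·0 = 12 | 1·0+4·3 = 12
X: 3·8+1·7 = 31 | 1·7+4·6 = 31
L: 3·7+1·0 = 21 | 1·1+4·5 = 21
gcd(3,1,1,4) = 1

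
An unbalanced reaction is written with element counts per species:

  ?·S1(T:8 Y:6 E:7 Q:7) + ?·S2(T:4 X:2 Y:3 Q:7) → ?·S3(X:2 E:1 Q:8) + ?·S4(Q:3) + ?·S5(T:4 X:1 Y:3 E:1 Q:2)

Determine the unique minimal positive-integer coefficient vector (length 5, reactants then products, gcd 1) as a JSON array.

Coefficients: [1, 4, 1, 5, 6]

T: 1·8+4·4 = 24 | 1·0+5·0+6·4 = 24
X: 1·0+4·2 = 8 | 1·2+5·0+6·1 = 8
Y: 1·6+4·3 = 18 | 1·0+5·0+6·3 = 18
E: 1·7+4·0 = 7 | 1·1+5·0+6·1 = 7
Q: 1·7+4·7 = 35 | 1·8+5·3+6·2 = 35
gcd(1,4,1,5,6) = 1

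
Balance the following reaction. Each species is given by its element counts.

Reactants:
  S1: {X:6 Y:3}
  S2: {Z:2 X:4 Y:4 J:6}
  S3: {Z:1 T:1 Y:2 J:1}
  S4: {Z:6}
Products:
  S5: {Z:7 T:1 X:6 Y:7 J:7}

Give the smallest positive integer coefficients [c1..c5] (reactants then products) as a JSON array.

Z: 1·0+3·2+3·1+2·6 = 21 | 3·7 = 21
T: 1·0+3·0+3·1+2·0 = 3 | 3·1 = 3
X: 1·6+3·4+3·0+2·0 = 18 | 3·6 = 18
Y: 1·3+3·4+3·2+2·0 = 21 | 3·7 = 21
J: 1·0+3·6+3·1+2·0 = 21 | 3·7 = 21
gcd(1,3,3,2,3) = 1

Coefficients: [1, 3, 3, 2, 3]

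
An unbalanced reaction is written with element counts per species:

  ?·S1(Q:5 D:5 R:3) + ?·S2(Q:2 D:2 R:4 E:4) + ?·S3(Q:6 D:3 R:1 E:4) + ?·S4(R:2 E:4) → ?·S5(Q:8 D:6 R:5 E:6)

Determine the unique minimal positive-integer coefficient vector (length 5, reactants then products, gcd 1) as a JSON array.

Coefficients: [4, 2, 4, 3, 6]

Q: 4·5+2·2+4·6+3·0 = 48 | 6·8 = 48
D: 4·5+2·2+4·3+3·0 = 36 | 6·6 = 36
R: 4·3+2·4+4·1+3·2 = 30 | 6·5 = 30
E: 4·0+2·4+4·4+3·4 = 36 | 6·6 = 36
gcd(4,2,4,3,6) = 1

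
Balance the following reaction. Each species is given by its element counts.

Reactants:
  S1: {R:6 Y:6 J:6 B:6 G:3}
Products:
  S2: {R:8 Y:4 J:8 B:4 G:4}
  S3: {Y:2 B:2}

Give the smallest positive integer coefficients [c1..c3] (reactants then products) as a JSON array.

R: 4·6 = 24 | 3·8+6·0 = 24
Y: 4·6 = 24 | 3·4+6·2 = 24
J: 4·6 = 24 | 3·8+6·0 = 24
B: 4·6 = 24 | 3·4+6·2 = 24
G: 4·3 = 12 | 3·4+6·0 = 12
gcd(4,3,6) = 1

Coefficients: [4, 3, 6]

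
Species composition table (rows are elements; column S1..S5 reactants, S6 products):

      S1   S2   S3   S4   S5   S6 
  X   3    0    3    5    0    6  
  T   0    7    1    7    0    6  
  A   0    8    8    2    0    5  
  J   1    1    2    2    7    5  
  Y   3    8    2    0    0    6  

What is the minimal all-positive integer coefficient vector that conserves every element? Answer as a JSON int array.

X: 6·3+2·0+1·3+3·5+2·0 = 36 | 6·6 = 36
T: 6·0+2·7+1·1+3·7+2·0 = 36 | 6·6 = 36
A: 6·0+2·8+1·8+3·2+2·0 = 30 | 6·5 = 30
J: 6·1+2·1+1·2+3·2+2·7 = 30 | 6·5 = 30
Y: 6·3+2·8+1·2+3·0+2·0 = 36 | 6·6 = 36
gcd(6,2,1,3,2,6) = 1

Coefficients: [6, 2, 1, 3, 2, 6]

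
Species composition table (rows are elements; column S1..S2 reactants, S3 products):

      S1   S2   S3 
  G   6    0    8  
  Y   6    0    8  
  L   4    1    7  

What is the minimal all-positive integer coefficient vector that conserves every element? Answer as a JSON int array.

Coefficients: [4, 5, 3]

G: 4·6+5·0 = 24 | 3·8 = 24
Y: 4·6+5·0 = 24 | 3·8 = 24
L: 4·4+5·1 = 21 | 3·7 = 21
gcd(4,5,3) = 1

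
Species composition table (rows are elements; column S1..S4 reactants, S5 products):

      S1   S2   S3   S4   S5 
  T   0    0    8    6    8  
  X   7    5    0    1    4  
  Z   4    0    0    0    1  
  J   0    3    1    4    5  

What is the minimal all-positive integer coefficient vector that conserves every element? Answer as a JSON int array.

T: 1·0+1·0+1·8+4·6 = 32 | 4·8 = 32
X: 1·7+1·5+1·0+4·1 = 16 | 4·4 = 16
Z: 1·4+1·0+1·0+4·0 = 4 | 4·1 = 4
J: 1·0+1·3+1·1+4·4 = 20 | 4·5 = 20
gcd(1,1,1,4,4) = 1

Coefficients: [1, 1, 1, 4, 4]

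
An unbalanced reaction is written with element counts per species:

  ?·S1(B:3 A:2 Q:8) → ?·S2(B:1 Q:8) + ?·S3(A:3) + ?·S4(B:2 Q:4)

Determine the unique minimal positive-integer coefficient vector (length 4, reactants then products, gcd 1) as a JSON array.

B: 3·3 = 9 | 1·1+2·0+4·2 = 9
A: 3·2 = 6 | 1·0+2·3+4·0 = 6
Q: 3·8 = 24 | 1·8+2·0+4·4 = 24
gcd(3,1,2,4) = 1

Coefficients: [3, 1, 2, 4]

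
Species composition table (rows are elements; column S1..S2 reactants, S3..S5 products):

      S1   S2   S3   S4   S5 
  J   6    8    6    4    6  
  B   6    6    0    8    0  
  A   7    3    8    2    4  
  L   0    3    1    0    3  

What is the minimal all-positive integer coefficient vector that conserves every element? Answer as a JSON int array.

J: 5·6+3·8 = 54 | 3·6+6·4+2·6 = 54
B: 5·6+3·6 = 48 | 3·0+6·8+2·0 = 48
A: 5·7+3·3 = 44 | 3·8+6·2+2·4 = 44
L: 5·0+3·3 = 9 | 3·1+6·0+2·3 = 9
gcd(5,3,3,6,2) = 1

Coefficients: [5, 3, 3, 6, 2]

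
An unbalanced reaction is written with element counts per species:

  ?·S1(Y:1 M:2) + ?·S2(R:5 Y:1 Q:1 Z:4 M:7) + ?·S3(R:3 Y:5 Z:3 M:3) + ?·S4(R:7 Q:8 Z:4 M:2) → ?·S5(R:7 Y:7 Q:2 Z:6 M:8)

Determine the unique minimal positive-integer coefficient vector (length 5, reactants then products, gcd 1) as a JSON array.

R: 3·0+2·5+6·3+1·7 = 35 | 5·7 = 35
Y: 3·1+2·1+6·5+1·0 = 35 | 5·7 = 35
Q: 3·0+2·1+6·0+1·8 = 10 | 5·2 = 10
Z: 3·0+2·4+6·3+1·4 = 30 | 5·6 = 30
M: 3·2+2·7+6·3+1·2 = 40 | 5·8 = 40
gcd(3,2,6,1,5) = 1

Coefficients: [3, 2, 6, 1, 5]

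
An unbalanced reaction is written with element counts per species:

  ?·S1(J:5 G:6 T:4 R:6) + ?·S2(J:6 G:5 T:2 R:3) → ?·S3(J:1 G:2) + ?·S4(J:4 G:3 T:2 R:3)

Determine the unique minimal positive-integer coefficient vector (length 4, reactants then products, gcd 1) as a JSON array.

J: 1·5+3·6 = 23 | 3·1+5·4 = 23
G: 1·6+3·5 = 21 | 3·2+5·3 = 21
T: 1·4+3·2 = 10 | 3·0+5·2 = 10
R: 1·6+3·3 = 15 | 3·0+5·3 = 15
gcd(1,3,3,5) = 1

Coefficients: [1, 3, 3, 5]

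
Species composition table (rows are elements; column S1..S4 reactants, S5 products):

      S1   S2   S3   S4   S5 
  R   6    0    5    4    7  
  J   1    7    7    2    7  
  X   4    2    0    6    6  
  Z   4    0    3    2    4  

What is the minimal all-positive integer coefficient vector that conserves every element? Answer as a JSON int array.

R: 1·6+1·0+2·5+3·4 = 28 | 4·7 = 28
J: 1·1+1·7+2·7+3·2 = 28 | 4·7 = 28
X: 1·4+1·2+2·0+3·6 = 24 | 4·6 = 24
Z: 1·4+1·0+2·3+3·2 = 16 | 4·4 = 16
gcd(1,1,2,3,4) = 1

Coefficients: [1, 1, 2, 3, 4]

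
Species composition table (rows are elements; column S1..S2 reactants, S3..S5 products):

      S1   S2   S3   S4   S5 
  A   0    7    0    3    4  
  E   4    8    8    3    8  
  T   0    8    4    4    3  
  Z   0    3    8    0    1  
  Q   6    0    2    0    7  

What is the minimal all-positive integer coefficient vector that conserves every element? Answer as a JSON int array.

A: 5·0+4·7 = 28 | 1·0+4·3+4·4 = 28
E: 5·4+4·8 = 52 | 1·8+4·3+4·8 = 52
T: 5·0+4·8 = 32 | 1·4+4·4+4·3 = 32
Z: 5·0+4·3 = 12 | 1·8+4·0+4·1 = 12
Q: 5·6+4·0 = 30 | 1·2+4·0+4·7 = 30
gcd(5,4,1,4,4) = 1

Coefficients: [5, 4, 1, 4, 4]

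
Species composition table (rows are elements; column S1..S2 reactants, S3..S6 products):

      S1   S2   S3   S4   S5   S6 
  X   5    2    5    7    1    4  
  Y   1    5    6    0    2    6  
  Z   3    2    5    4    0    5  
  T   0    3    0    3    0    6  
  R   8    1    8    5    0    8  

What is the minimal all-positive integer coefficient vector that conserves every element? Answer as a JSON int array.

Coefficients: [3, 5, 1, 1, 5, 2]

X: 3·5+5·2 = 25 | 1·5+1·7+5·1+2·4 = 25
Y: 3·1+5·5 = 28 | 1·6+1·0+5·2+2·6 = 28
Z: 3·3+5·2 = 19 | 1·5+1·4+5·0+2·5 = 19
T: 3·0+5·3 = 15 | 1·0+1·3+5·0+2·6 = 15
R: 3·8+5·1 = 29 | 1·8+1·5+5·0+2·8 = 29
gcd(3,5,1,1,5,2) = 1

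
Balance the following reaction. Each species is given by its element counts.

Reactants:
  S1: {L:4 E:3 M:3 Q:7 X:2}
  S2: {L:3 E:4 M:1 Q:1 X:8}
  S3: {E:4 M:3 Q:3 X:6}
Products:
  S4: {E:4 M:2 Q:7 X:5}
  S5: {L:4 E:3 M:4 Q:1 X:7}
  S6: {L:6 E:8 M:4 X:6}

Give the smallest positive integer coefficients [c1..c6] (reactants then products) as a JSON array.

Coefficients: [3, 2, 5, 5, 3, 1]

L: 3·4+2·3+5·0 = 18 | 5·0+3·4+1·6 = 18
E: 3·3+2·4+5·4 = 37 | 5·4+3·3+1·8 = 37
M: 3·3+2·1+5·3 = 26 | 5·2+3·4+1·4 = 26
Q: 3·7+2·1+5·3 = 38 | 5·7+3·1+1·0 = 38
X: 3·2+2·8+5·6 = 52 | 5·5+3·7+1·6 = 52
gcd(3,2,5,5,3,1) = 1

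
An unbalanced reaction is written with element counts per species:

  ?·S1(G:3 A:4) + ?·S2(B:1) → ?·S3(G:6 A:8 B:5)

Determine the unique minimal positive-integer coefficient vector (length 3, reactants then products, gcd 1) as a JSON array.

Coefficients: [2, 5, 1]

G: 2·3+5·0 = 6 | 1·6 = 6
A: 2·4+5·0 = 8 | 1·8 = 8
B: 2·0+5·1 = 5 | 1·5 = 5
gcd(2,5,1) = 1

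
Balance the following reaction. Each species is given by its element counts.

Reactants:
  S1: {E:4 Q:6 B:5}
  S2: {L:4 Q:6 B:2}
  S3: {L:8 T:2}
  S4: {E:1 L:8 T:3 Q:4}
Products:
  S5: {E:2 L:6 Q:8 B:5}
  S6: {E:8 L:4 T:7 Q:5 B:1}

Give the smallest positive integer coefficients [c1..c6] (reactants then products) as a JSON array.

Coefficients: [6, 1, 1, 4, 6, 2]

E: 6·4+1·0+1·0+4·1 = 28 | 6·2+2·8 = 28
L: 6·0+1·4+1·8+4·8 = 44 | 6·6+2·4 = 44
T: 6·0+1·0+1·2+4·3 = 14 | 6·0+2·7 = 14
Q: 6·6+1·6+1·0+4·4 = 58 | 6·8+2·5 = 58
B: 6·5+1·2+1·0+4·0 = 32 | 6·5+2·1 = 32
gcd(6,1,1,4,6,2) = 1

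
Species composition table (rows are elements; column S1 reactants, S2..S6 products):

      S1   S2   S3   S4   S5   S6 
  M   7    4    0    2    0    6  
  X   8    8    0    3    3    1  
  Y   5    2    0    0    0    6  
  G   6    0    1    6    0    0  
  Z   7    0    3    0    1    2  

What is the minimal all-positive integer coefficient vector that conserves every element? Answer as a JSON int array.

M: 4·7 = 28 | 1·4+6·0+3·2+4·0+3·6 = 28
X: 4·8 = 32 | 1·8+6·0+3·3+4·3+3·1 = 32
Y: 4·5 = 20 | 1·2+6·0+3·0+4·0+3·6 = 20
G: 4·6 = 24 | 1·0+6·1+3·6+4·0+3·0 = 24
Z: 4·7 = 28 | 1·0+6·3+3·0+4·1+3·2 = 28
gcd(4,1,6,3,4,3) = 1

Coefficients: [4, 1, 6, 3, 4, 3]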